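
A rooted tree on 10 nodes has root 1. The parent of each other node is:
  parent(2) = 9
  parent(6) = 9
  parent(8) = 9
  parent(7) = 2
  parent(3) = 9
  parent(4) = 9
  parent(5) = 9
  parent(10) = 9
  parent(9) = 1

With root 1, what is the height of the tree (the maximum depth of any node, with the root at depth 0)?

3

A deepest node is 7, reached by 1 → 9 → 2 → 7.
That path has 3 edges, so the height is 3.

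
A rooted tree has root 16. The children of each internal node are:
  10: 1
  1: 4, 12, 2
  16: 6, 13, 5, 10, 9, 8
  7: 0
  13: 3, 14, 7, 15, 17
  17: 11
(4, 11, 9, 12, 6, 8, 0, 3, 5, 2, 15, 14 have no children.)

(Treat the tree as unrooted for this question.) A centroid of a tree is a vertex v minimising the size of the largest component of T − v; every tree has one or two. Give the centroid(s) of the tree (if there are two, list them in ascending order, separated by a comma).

Removing 16 splits the tree into components of sizes 8, 5, 1, 1, 1, 1; the largest is 8 ≤ ⌊18/2⌋ = 9.
Every other node leaves some component of size > 9, so the centroid is unique.

16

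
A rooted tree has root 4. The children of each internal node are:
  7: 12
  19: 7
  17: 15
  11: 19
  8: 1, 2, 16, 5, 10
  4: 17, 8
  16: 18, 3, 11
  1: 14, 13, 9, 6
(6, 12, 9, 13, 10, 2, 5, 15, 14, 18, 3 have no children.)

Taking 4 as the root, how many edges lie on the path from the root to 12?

6

4 – 8 – 16 – 11 – 19 – 7 – 12 — 6 edges.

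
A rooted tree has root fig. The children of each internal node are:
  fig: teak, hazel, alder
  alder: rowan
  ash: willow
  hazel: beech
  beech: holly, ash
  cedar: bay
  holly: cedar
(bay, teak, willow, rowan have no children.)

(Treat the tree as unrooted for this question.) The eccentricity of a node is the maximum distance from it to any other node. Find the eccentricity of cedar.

6

The node farthest from cedar is rowan, via cedar–holly–beech–hazel–fig–alder–rowan — 6 edges.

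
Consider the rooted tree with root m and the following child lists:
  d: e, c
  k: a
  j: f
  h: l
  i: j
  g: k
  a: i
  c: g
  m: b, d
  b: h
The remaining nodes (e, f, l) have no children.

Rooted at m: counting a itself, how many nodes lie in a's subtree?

Descendants of a (including itself): a, i, j, f. That's 4.

4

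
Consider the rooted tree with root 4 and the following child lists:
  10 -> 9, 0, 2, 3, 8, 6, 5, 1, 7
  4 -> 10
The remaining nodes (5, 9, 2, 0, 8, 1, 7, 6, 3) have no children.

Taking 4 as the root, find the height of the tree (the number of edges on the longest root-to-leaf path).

2

The longest root-to-leaf path is 4 → 10 → 1 (2 edges).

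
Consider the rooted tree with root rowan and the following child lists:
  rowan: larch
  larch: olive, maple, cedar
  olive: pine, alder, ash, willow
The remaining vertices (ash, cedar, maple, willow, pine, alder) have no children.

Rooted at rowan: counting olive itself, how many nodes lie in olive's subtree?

Descendants of olive (including itself): olive, pine, alder, ash, willow. That's 5.

5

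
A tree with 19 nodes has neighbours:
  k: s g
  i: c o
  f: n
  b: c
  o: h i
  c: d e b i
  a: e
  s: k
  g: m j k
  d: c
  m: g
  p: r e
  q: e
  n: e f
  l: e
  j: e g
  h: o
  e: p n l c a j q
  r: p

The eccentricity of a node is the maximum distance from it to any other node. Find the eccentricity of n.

5

Distances from n peak at 5, attained at h (s also at distance 5).
n-e-c-i-o-h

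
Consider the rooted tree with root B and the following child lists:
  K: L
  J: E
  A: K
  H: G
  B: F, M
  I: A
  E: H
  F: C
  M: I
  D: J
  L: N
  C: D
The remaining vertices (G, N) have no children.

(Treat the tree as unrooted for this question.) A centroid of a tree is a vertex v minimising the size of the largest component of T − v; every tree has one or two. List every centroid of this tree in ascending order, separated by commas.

Delete B: the remaining components have sizes 7, 6. Max 7 ≤ 7, so B is a centroid.
Its neighbour F also leaves a largest component of size 7, so both are centroids.

B, F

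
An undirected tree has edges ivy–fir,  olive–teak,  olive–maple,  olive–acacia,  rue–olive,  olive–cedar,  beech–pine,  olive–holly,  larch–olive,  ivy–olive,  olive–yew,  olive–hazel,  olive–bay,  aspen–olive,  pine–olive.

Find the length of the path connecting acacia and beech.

Walking from acacia: acacia – olive – pine – beech. Length 3.

3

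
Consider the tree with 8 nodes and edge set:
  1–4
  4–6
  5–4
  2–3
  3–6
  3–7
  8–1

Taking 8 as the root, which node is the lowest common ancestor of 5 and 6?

Path 5→root: 5 4 1 8; path 6→root: 6 4 1 8.
First common node: 4.

4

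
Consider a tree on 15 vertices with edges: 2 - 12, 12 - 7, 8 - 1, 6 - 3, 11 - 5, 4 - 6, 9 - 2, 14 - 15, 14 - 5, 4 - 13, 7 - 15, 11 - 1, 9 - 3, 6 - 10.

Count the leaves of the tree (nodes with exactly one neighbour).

The leaves are 8, 10, 13.
That is 3 leaves.

3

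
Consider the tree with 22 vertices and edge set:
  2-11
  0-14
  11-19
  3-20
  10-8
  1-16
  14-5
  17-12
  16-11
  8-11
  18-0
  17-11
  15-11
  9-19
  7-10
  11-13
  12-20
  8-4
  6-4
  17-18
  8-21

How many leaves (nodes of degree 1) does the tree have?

Exactly 10 nodes have a single neighbour: 1, 2, 3, 5, 6, 7, 9, 13, 15, 21.

10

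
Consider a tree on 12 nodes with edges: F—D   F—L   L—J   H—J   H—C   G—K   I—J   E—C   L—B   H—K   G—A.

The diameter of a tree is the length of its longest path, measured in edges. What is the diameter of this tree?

7

A longest path is D-F-L-J-H-K-G-A, with 7 edges.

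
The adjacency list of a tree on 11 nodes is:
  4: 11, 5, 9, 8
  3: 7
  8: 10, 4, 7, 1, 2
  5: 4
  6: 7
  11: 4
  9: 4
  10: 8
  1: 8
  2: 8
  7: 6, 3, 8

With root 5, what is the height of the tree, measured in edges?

A deepest node is 6, reached by 5 → 4 → 8 → 7 → 6.
That path has 4 edges, so the height is 4.

4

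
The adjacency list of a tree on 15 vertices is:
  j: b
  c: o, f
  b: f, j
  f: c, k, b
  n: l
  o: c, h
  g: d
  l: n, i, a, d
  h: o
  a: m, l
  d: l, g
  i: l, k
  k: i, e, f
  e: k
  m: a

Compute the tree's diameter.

8

BFS from h reaches g last, at distance 8; BFS from g confirms no node is farther.
Path: h-o-c-f-k-i-l-d-g.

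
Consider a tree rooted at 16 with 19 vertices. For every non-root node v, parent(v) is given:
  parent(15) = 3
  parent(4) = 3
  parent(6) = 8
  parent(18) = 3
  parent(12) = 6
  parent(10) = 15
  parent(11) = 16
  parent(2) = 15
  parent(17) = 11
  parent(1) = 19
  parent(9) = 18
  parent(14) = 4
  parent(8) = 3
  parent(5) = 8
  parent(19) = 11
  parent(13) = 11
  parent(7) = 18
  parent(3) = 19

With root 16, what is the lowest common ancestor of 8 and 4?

Path 8→root: 8 3 19 11 16; path 4→root: 4 3 19 11 16.
First common node: 3.

3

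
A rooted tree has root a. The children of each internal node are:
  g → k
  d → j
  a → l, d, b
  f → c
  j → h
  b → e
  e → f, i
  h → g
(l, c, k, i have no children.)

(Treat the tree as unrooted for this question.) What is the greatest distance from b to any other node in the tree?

6

A farthest node from b is k.
The path b-a-d-j-h-g-k has 6 edges.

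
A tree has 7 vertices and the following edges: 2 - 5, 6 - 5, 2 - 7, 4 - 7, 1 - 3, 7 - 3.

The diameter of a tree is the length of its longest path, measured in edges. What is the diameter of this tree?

BFS from 1 reaches 6 last, at distance 5; BFS from 6 confirms no node is farther.
Path: 1 - 3 - 7 - 2 - 5 - 6.

5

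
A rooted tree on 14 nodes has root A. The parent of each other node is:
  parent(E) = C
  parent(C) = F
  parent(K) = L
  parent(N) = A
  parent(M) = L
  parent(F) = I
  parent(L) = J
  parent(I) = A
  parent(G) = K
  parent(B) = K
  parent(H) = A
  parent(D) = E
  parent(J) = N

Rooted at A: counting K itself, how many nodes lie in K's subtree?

3

Descendants of K (including itself): K, G, B. That's 3.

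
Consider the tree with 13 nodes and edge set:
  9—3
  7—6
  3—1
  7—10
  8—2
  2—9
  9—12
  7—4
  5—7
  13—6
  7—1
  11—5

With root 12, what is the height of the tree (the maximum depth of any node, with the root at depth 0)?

A deepest node is 13, reached by 12–9–3–1–7–6–13.
That path has 6 edges, so the height is 6.

6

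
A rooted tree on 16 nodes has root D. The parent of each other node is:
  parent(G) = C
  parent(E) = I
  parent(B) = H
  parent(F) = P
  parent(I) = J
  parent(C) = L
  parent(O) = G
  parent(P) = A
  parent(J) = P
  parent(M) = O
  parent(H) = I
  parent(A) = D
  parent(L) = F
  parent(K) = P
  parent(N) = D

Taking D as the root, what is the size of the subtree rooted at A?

14

The subtree rooted at A contains: A, P, J, K, F, I, L, E, H, C, B, G, O, M — 14 nodes.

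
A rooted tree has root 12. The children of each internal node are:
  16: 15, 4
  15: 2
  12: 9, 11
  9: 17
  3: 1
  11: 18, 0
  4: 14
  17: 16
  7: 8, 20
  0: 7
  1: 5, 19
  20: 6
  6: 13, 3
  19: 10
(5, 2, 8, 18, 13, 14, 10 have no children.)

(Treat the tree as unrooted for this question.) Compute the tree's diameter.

14

Starting from 2, a farthest node is 10 at distance 14.
One longest path: 2-15-16-17-9-12-11-0-7-20-6-3-1-19-10.
So the diameter is 14.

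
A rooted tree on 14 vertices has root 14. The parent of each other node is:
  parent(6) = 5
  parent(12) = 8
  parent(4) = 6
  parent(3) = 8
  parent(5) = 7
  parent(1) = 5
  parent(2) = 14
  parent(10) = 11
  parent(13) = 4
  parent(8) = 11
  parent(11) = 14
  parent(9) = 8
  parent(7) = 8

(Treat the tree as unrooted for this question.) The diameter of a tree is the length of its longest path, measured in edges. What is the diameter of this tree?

8

BFS from 2 reaches 13 last, at distance 8; BFS from 13 confirms no node is farther.
Path: 2 - 14 - 11 - 8 - 7 - 5 - 6 - 4 - 13.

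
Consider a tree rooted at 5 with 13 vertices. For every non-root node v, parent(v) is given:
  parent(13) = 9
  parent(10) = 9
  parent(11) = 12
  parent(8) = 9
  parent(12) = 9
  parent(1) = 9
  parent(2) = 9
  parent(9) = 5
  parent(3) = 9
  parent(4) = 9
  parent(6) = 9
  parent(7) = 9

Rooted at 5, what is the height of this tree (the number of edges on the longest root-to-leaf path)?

3

The longest root-to-leaf path is 5 – 9 – 12 – 11 (3 edges).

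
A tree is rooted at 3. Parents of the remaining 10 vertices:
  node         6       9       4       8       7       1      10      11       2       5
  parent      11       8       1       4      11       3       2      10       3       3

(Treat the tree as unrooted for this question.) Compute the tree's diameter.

BFS from 9 reaches 6 last, at distance 8; BFS from 6 confirms no node is farther.
Path: 9 – 8 – 4 – 1 – 3 – 2 – 10 – 11 – 6.

8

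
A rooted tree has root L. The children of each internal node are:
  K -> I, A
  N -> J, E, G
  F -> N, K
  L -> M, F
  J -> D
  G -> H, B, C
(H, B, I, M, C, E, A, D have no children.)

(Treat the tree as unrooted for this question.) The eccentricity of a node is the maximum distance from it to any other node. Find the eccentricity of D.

Distances from D peak at 5, attained at I (A, M also at distance 5).
D – J – N – F – K – I

5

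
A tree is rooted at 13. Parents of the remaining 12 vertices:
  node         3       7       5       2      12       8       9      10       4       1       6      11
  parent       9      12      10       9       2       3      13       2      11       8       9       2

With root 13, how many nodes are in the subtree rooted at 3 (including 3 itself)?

Descendants of 3 (including itself): 3, 8, 1. That's 3.

3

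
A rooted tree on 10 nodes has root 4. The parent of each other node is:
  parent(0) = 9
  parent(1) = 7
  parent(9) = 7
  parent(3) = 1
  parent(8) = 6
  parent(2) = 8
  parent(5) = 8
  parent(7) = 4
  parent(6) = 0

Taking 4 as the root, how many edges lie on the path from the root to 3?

3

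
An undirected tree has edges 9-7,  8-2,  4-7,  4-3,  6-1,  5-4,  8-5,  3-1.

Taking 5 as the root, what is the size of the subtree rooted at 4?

6

The subtree rooted at 4 contains: 4, 3, 7, 1, 9, 6 — 6 nodes.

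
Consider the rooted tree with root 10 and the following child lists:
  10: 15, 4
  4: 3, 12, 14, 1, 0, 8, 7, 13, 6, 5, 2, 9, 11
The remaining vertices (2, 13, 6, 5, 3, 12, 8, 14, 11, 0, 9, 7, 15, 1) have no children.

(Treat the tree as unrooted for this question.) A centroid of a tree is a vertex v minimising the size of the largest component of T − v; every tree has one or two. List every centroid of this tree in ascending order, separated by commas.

4

Removing 4 splits the tree into components of sizes 2, 1, 1, 1, 1, 1, 1, 1, 1, 1, 1, 1, 1, 1; the largest is 2 ≤ ⌊16/2⌋ = 8.
No neighbour of 4 does as well, so 4 is the unique centroid.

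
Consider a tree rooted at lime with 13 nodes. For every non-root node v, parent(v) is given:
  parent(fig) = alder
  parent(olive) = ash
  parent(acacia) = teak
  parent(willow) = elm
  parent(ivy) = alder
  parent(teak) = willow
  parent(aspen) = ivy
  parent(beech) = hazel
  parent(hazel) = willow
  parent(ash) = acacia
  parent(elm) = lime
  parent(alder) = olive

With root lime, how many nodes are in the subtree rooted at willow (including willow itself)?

The subtree rooted at willow contains: willow, hazel, teak, beech, acacia, ash, olive, alder, fig, ivy, aspen — 11 nodes.

11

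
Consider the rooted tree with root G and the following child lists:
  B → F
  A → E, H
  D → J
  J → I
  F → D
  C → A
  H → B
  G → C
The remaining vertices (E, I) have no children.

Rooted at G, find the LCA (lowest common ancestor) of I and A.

I's ancestor chain is I, J, D, F, B, H, A, C, G and A's is A, C, G; they first meet at A.

A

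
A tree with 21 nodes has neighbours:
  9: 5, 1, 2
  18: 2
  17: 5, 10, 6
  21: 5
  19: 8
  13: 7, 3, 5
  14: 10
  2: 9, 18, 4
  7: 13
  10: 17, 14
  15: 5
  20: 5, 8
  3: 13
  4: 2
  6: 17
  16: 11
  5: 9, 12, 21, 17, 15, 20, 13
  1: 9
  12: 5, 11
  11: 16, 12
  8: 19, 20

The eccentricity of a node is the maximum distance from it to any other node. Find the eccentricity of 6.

5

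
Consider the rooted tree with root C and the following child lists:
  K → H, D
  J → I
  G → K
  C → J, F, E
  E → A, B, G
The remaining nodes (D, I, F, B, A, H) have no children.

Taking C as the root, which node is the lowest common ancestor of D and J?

C

D's ancestor chain is D, K, G, E, C and J's is J, C; they first meet at C.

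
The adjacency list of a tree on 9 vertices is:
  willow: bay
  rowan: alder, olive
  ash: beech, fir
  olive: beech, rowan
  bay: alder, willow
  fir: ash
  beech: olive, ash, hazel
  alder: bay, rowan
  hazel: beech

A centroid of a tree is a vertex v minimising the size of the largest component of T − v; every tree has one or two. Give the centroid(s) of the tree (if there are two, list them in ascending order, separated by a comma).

olive

Delete olive: the remaining components have sizes 4, 4. Max 4 ≤ 4, so olive is a centroid.
Every other node leaves some component of size > 4, so the centroid is unique.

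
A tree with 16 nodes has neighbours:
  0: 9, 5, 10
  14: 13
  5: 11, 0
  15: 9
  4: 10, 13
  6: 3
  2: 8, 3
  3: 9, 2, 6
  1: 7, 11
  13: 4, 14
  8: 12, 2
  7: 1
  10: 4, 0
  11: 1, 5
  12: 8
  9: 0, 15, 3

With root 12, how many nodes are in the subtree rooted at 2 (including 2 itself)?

14

2's subtree: {2, 3, 6, 9, 15, 0, 10, 5, 4, 11, 13, 1, 14, 7}, size 14.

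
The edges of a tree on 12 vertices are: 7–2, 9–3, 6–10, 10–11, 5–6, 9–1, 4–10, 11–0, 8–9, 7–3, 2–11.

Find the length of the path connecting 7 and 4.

4

7 – 2 – 11 – 10 – 4: 4 edges.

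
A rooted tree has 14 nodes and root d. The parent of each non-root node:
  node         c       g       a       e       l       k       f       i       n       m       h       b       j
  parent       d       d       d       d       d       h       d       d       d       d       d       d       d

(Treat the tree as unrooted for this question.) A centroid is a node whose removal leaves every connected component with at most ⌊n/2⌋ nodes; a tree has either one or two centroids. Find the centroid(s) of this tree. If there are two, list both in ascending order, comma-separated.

Removing d splits the tree into components of sizes 2, 1, 1, 1, 1, 1, 1, 1, 1, 1, 1, 1; the largest is 2 ≤ ⌊14/2⌋ = 7.
No neighbour of d does as well, so d is the unique centroid.

d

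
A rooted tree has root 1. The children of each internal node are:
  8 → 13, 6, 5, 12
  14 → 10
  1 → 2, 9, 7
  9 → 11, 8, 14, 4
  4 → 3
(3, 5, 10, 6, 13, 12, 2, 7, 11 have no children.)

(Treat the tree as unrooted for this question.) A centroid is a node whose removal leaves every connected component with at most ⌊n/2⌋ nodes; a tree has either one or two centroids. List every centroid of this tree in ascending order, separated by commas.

Delete 9: the remaining components have sizes 5, 3, 2, 2, 1. Max 5 ≤ 7, so 9 is a centroid.
No neighbour of 9 does as well, so 9 is the unique centroid.

9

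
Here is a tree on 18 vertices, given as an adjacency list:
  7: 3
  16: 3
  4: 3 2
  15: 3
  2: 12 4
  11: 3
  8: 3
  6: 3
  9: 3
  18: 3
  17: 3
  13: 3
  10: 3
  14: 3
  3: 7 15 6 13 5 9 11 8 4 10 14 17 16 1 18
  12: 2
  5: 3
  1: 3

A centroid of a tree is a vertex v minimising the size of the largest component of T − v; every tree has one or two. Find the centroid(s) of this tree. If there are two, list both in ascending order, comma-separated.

3

If 3 is removed the pieces have sizes 3, 1, 1, 1, 1, 1, 1, 1, 1, 1, 1, 1, 1, 1, 1, all ≤ ⌊18/2⌋ = 9.
No neighbour of 3 does as well, so 3 is the unique centroid.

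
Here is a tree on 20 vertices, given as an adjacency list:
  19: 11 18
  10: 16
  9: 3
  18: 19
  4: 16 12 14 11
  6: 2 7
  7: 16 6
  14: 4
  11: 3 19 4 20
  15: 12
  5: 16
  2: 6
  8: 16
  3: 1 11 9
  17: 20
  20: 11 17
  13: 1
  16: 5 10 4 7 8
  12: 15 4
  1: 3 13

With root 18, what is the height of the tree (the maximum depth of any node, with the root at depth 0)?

7

2 sits deepest: 18 – 19 – 11 – 4 – 16 – 7 – 6 – 2 — 7 edges from the root.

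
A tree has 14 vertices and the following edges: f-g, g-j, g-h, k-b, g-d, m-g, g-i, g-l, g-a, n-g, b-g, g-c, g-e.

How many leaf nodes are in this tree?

12

Exactly 12 nodes have a single neighbour: a, c, d, e, f, h, i, j, k, l, m, n.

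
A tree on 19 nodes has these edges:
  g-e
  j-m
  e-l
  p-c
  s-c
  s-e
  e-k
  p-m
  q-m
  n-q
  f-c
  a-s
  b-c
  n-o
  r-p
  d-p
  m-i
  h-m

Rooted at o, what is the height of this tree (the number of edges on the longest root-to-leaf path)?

8

A deepest node is l, reached by o–n–q–m–p–c–s–e–l.
That path has 8 edges, so the height is 8.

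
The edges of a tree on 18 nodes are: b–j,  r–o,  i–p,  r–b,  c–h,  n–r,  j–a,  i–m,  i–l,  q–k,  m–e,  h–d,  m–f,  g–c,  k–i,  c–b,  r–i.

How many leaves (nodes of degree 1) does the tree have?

Degree-1 nodes: a, d, e, f, g, l, n, o, p, q — 10 of them.

10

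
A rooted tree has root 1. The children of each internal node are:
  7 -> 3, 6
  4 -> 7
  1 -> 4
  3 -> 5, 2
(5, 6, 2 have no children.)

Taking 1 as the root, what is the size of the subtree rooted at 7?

5

The subtree rooted at 7 contains: 7, 6, 3, 5, 2 — 5 nodes.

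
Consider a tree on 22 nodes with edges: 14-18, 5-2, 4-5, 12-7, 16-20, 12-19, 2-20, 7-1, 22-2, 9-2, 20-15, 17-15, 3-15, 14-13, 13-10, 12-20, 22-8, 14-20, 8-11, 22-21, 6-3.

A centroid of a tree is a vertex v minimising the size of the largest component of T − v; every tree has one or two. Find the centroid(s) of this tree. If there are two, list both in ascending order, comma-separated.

20

Delete 20: the remaining components have sizes 8, 4, 4, 4, 1. Max 8 ≤ 11, so 20 is a centroid.
Every other node leaves some component of size > 11, so the centroid is unique.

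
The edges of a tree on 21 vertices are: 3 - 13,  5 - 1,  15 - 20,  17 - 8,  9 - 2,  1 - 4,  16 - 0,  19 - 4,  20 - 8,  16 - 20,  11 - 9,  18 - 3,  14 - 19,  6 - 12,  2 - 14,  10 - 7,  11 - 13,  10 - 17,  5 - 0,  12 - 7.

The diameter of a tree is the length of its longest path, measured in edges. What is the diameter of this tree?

19

A longest path is 18 - 3 - 13 - 11 - 9 - 2 - 14 - 19 - 4 - 1 - 5 - 0 - 16 - 20 - 8 - 17 - 10 - 7 - 12 - 6, with 19 edges.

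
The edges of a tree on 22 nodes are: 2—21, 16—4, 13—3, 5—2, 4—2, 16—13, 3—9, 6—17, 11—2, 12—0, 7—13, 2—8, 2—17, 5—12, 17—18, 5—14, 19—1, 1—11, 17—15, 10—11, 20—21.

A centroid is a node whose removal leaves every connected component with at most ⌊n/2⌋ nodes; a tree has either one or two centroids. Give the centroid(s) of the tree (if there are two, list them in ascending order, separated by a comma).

Removing 2 splits the tree into components of sizes 6, 4, 4, 4, 2, 1; the largest is 6 ≤ ⌊22/2⌋ = 11.
Every other node leaves some component of size > 11, so the centroid is unique.

2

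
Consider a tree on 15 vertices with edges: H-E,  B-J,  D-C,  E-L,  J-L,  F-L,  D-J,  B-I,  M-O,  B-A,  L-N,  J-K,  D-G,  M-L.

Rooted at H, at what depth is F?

Climbing from F to the root: F → L → E → H. That's 3 steps.

3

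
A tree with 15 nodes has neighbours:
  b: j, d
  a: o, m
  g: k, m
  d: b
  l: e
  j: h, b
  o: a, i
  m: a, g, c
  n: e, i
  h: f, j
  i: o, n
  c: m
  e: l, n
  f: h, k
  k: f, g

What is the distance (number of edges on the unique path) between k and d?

The path is k–f–h–j–b–d, which has 5 edges.

5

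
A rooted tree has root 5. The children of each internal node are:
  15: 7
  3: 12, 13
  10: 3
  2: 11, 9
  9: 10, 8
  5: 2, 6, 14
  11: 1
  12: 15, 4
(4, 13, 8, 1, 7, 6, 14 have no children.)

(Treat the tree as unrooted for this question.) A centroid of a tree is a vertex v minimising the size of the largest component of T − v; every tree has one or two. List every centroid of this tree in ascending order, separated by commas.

9

Removing 9 splits the tree into components of sizes 7, 6, 1; the largest is 7 ≤ ⌊15/2⌋ = 7.
Every other node leaves some component of size > 7, so the centroid is unique.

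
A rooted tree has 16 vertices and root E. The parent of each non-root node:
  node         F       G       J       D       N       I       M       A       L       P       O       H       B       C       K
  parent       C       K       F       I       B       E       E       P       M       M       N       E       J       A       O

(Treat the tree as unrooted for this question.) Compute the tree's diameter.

13

Starting from D, a farthest node is G at distance 13.
One longest path: D–I–E–M–P–A–C–F–J–B–N–O–K–G.
So the diameter is 13.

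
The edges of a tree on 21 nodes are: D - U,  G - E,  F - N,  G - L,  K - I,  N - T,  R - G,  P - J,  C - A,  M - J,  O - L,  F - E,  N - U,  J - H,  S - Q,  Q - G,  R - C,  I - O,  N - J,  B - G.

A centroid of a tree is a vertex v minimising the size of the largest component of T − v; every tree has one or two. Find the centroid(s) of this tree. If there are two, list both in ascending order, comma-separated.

Removing G splits the tree into components of sizes 10, 4, 3, 2, 1; the largest is 10 ≤ ⌊21/2⌋ = 10.
Every other node leaves some component of size > 10, so the centroid is unique.

G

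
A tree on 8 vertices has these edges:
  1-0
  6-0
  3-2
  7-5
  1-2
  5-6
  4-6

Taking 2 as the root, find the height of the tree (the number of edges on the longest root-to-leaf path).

5

The longest root-to-leaf path is 2 → 1 → 0 → 6 → 5 → 7 (5 edges).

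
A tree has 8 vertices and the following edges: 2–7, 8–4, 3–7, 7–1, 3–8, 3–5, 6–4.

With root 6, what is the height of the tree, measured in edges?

A deepest node is 1, reached by 6–4–8–3–7–1.
That path has 5 edges, so the height is 5.

5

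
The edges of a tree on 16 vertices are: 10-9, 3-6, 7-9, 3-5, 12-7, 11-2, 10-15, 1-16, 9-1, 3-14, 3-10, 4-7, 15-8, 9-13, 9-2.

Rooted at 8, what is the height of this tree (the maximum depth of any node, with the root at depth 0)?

The longest root-to-leaf path is 8 → 15 → 10 → 9 → 7 → 4 (5 edges).

5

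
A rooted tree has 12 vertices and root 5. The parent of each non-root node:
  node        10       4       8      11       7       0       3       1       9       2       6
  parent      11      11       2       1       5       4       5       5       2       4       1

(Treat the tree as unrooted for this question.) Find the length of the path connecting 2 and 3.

5

Walking from 2: 2 - 4 - 11 - 1 - 5 - 3. Length 5.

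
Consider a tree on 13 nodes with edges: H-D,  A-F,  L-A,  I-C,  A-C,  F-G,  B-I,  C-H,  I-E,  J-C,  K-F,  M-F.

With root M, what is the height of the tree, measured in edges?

5

A deepest node is D, reached by M – F – A – C – H – D.
That path has 5 edges, so the height is 5.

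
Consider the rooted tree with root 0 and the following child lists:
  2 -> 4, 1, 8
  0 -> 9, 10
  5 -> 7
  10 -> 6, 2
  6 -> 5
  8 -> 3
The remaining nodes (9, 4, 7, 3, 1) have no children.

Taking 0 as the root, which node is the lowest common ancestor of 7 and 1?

Ancestors of 7 (toward the root): 7, 5, 6, 10, 0.
Ancestors of 1: 1, 2, 10, 0.
The deepest node appearing in both lists is 10.

10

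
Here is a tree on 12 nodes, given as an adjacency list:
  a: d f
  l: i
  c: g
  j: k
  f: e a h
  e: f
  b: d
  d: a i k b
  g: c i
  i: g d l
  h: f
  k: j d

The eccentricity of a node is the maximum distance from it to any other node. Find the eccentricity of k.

4

Distances from k peak at 4, attained at e (h, c also at distance 4).
k–d–a–f–e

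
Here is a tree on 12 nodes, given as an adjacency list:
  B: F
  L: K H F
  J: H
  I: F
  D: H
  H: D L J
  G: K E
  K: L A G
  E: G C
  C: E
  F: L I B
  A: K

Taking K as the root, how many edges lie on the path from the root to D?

3

Climbing from D to the root: D – H – L – K. That's 3 steps.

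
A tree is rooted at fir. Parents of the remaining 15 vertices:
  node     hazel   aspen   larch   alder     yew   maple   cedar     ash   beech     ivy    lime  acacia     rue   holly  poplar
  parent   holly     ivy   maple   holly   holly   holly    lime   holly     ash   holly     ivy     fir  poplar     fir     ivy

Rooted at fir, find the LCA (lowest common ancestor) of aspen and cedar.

aspen's ancestor chain is aspen, ivy, holly, fir and cedar's is cedar, lime, ivy, holly, fir; they first meet at ivy.

ivy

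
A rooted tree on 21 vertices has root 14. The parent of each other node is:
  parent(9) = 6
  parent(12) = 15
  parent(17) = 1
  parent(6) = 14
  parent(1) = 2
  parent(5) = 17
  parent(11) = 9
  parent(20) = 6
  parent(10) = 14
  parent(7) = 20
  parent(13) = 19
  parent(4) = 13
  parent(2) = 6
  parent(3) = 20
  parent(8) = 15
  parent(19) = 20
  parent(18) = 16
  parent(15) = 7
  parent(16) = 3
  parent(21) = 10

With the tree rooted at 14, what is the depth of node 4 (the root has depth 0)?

5

14 → 6 → 20 → 19 → 13 → 4 — 5 edges.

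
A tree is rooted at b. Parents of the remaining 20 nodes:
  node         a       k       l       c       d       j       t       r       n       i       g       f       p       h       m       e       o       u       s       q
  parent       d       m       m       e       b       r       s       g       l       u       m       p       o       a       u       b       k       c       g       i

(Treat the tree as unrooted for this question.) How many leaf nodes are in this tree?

Degree-1 nodes: f, h, j, n, q, t — 6 of them.

6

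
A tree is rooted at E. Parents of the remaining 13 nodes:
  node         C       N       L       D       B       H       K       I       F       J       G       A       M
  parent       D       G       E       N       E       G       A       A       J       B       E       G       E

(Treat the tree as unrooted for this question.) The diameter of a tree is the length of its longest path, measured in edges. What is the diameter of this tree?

BFS from F reaches C last, at distance 7; BFS from C confirms no node is farther.
Path: F - J - B - E - G - N - D - C.

7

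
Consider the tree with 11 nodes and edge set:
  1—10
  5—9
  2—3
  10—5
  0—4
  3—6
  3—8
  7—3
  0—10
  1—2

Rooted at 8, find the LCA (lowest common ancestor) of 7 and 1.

Path 7→root: 7 3 8; path 1→root: 1 2 3 8.
First common node: 3.

3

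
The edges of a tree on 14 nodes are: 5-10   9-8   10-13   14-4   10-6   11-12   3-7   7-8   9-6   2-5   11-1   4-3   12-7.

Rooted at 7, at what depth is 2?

Path from 7 to 2: 7 → 8 → 9 → 6 → 10 → 5 → 2, which has 6 edges.

6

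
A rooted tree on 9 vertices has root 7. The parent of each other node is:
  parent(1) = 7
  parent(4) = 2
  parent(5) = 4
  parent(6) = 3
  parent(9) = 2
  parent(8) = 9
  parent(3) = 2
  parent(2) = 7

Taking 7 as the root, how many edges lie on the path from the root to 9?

Path from 7 to 9: 7 → 2 → 9, which has 2 edges.

2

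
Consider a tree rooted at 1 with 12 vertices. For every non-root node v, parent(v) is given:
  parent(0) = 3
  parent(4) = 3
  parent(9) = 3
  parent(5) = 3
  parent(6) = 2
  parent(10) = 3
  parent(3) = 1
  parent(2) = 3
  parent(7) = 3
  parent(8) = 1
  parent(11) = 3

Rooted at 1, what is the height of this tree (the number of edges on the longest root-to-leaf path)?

3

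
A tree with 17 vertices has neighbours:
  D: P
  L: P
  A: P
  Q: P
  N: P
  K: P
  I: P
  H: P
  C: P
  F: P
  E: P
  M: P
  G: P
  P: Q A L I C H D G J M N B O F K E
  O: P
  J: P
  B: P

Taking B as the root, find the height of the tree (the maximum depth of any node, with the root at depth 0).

2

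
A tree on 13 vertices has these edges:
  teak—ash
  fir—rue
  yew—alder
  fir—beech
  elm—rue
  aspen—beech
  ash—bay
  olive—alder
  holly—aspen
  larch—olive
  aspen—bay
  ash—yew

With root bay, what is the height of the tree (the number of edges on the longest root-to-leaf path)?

The longest root-to-leaf path is bay → ash → yew → alder → olive → larch (5 edges).

5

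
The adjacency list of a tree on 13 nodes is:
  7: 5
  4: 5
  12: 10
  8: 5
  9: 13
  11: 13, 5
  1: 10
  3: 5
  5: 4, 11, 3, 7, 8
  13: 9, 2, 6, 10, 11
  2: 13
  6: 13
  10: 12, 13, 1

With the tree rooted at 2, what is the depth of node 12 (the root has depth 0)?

3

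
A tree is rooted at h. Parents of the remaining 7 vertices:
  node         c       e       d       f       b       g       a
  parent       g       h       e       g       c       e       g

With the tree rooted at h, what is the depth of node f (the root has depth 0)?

3

Path from h to f: h – e – g – f, which has 3 edges.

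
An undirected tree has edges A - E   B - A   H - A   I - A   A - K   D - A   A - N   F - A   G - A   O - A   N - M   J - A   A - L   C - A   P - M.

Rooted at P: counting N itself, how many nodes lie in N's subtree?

14

Descendants of N (including itself): N, A, L, J, O, C, F, H, I, B, E, K, G, D. That's 14.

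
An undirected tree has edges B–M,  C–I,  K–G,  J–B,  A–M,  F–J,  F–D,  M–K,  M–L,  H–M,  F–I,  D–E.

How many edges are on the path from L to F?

The path is L - M - B - J - F, which has 4 edges.

4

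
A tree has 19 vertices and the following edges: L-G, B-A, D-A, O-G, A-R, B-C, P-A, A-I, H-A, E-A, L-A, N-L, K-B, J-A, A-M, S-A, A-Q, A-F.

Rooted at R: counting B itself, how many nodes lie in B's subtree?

3

The subtree rooted at B contains: B, K, C — 3 nodes.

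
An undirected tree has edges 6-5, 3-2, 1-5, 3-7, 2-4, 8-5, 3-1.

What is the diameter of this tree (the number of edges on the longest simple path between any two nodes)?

5

Starting from 4, a farthest node is 8 at distance 5.
One longest path: 4-2-3-1-5-8.
So the diameter is 5.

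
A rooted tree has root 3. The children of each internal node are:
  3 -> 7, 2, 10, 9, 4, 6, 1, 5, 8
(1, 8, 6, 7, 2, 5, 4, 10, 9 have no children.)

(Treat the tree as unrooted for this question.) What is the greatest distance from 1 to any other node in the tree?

2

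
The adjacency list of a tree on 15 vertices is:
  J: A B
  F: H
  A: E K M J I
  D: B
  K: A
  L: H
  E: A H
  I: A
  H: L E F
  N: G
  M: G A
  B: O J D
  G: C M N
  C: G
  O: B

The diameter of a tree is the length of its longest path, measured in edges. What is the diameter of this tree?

Starting from F, a farthest node is N at distance 6.
One longest path: F – H – E – A – M – G – N.
So the diameter is 6.

6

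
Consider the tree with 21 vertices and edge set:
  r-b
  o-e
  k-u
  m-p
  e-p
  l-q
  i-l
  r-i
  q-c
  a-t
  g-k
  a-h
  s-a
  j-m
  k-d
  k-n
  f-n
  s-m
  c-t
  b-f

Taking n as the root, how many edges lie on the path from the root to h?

Climbing from h to the root: h – a – t – c – q – l – i – r – b – f – n. That's 10 steps.

10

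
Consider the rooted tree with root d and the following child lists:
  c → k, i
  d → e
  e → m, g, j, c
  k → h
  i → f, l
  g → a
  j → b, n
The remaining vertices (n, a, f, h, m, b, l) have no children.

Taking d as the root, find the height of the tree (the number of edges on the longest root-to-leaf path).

4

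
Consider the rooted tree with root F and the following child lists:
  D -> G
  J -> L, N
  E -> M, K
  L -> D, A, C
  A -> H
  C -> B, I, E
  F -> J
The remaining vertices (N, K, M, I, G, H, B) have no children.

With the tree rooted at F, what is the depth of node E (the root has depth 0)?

Climbing from E to the root: E – C – L – J – F. That's 4 steps.

4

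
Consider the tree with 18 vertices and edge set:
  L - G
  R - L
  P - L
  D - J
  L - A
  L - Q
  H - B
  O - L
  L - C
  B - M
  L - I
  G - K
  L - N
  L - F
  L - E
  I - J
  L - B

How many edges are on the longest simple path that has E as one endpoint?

4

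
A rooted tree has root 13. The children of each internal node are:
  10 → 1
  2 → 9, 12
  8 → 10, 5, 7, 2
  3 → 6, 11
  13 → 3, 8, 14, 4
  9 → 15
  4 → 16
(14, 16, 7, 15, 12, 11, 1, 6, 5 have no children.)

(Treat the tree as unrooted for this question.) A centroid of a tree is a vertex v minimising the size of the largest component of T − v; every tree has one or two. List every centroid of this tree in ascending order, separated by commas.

If 8 is removed the pieces have sizes 7, 4, 2, 1, 1, all ≤ ⌊16/2⌋ = 8.
No neighbour of 8 does as well, so 8 is the unique centroid.

8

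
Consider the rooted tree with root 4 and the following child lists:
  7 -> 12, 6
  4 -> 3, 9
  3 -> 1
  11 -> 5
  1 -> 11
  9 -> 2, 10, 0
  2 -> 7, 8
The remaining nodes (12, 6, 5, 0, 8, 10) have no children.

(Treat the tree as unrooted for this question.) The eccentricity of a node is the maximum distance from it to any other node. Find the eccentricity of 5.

The node farthest from 5 is 12 (6 also at distance 8), via 5–11–1–3–4–9–2–7–12 — 8 edges.

8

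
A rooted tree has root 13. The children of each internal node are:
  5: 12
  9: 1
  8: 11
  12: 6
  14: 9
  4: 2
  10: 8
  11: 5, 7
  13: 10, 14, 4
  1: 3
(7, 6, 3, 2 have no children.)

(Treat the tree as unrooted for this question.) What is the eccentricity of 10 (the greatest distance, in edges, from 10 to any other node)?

Distances from 10 peak at 5, attained at 3 (6 also at distance 5).
10–13–14–9–1–3

5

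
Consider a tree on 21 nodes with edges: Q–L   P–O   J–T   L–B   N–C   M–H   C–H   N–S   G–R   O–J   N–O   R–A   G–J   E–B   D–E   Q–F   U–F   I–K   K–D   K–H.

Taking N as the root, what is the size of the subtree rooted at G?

3

Descendants of G (including itself): G, R, A. That's 3.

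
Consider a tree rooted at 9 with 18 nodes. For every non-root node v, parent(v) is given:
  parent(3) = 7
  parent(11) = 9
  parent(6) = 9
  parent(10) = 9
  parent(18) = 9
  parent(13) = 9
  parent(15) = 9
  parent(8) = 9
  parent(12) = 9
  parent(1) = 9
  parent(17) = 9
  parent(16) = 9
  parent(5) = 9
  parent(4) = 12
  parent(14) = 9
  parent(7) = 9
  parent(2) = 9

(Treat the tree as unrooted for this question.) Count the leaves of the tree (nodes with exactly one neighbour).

15

Degree-1 nodes: 1, 2, 3, 4, 5, 6, 8, 10, 11, 13, 14, 15, 16, 17, 18 — 15 of them.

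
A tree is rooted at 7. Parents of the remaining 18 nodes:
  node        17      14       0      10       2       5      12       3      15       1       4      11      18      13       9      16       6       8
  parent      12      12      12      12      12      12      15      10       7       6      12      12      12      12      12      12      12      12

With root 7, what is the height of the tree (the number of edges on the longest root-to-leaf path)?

4

1 sits deepest: 7 – 15 – 12 – 6 – 1 — 4 edges from the root.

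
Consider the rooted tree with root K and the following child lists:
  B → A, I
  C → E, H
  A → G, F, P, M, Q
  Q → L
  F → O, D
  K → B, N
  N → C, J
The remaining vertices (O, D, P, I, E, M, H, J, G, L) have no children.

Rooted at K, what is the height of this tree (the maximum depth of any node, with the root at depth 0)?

4

The longest root-to-leaf path is K–B–A–F–O (4 edges).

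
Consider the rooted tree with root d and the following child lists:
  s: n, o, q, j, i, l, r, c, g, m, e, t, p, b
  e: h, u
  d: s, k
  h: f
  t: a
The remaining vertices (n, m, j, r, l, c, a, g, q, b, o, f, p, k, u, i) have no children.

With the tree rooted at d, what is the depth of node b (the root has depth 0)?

Climbing from b to the root: b – s – d. That's 2 steps.

2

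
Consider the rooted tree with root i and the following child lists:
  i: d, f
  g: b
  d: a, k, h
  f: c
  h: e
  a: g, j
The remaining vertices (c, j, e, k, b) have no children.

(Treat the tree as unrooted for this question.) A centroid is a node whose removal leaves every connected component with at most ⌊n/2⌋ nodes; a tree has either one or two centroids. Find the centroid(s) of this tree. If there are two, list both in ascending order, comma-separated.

If d is removed the pieces have sizes 4, 3, 2, 1, all ≤ ⌊11/2⌋ = 5.
Every other node leaves some component of size > 5, so the centroid is unique.

d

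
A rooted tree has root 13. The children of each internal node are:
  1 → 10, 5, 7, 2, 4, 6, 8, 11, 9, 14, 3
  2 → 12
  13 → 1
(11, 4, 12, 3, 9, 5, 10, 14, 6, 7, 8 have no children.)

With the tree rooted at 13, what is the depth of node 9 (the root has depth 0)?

Climbing from 9 to the root: 9 – 1 – 13. That's 2 steps.

2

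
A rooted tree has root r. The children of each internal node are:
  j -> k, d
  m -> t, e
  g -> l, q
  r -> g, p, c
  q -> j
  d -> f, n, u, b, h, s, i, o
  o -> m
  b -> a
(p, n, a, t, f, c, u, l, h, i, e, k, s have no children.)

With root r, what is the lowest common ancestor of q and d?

q

q's ancestor chain is q, g, r and d's is d, j, q, g, r; they first meet at q.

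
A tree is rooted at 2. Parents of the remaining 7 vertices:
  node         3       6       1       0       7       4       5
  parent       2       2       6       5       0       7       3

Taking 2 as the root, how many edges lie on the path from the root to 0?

3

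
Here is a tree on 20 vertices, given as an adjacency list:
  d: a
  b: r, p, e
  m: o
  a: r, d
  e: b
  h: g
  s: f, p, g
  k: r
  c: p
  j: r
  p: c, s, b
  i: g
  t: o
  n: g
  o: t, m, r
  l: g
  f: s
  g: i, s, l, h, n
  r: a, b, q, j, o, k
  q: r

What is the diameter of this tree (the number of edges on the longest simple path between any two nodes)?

A longest path is m – o – r – b – p – s – g – i, with 7 edges.

7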